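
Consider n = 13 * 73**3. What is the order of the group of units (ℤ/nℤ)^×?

4604256

φ(5057221) = 5057221 · (1 − 1/13) · (1 − 1/73)
       = 5057221 · 864/949 = 4604256.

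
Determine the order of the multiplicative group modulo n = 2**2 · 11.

φ(2^2) = 2^1·(2−1) = 2·1 = 2.
φ(11) = 11 − 1 = 10.
Since φ is multiplicative, φ(44) = 2 · 10 = 20.

20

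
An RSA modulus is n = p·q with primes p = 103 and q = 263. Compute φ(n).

26724

φ(27089) = 27089 · (1 − 1/103) · (1 − 1/263)
       = 27089 · 26724/27089 = 26724.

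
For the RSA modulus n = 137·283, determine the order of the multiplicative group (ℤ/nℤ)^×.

38352

φ(137) = 137 − 1 = 136.
φ(283) = 283 − 1 = 282.
Multiply: 136 · 282 = 38352.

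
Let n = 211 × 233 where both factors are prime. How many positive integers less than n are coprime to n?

48720

φ(49163) = 49163 · (1 − 1/211) · (1 − 1/233)
       = 49163 · 48720/49163 = 48720.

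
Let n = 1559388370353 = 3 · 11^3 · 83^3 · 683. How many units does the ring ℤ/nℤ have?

932330255120

φ(3) = 3 − 1 = 2.
φ(11^3) = 11^3 − 11^2 = 1331 − 121 = 1210.
φ(83^3) = 83^2·(83−1) = 6889·82 = 564898.
φ(683) = 683 − 1 = 682.
Since φ is multiplicative, φ(1559388370353) = 2 · 1210 · 564898 · 682 = 932330255120.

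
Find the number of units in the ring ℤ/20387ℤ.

18144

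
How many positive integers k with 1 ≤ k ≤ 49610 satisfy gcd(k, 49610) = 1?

17600

Prime factorization: 49610 = 2 * 5 * 11^2 * 41.
φ(2) = 2 − 1 = 1.
φ(5) = 5 − 1 = 4.
φ(11^2) = 11^1·(11−1) = 11·10 = 110.
φ(41) = 41 − 1 = 40.
φ(49610) = 1 × 4 × 110 × 40 = 17600.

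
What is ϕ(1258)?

1258 = 2 * 17 * 37.
φ(1258) = 1258 · (1 − 1/2) · (1 − 1/17) · (1 − 1/37)
       = 1258 · 576/1258 = 576.

576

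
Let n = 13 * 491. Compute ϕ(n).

φ(13) = 13 − 1 = 12.
φ(491) = 491 − 1 = 490.
Multiply: 12 · 490 = 5880.

5880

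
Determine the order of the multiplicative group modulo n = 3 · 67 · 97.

12672

φ(19497) = 19497 · (1 − 1/3) · (1 − 1/67) · (1 − 1/97)
       = 19497 · 12672/19497 = 12672.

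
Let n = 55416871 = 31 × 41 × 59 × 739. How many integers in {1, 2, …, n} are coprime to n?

51364800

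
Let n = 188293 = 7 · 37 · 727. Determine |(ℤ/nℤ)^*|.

156816

φ(7) = 7 − 1 = 6.
φ(37) = 37 − 1 = 36.
φ(727) = 727 − 1 = 726.
Since φ is multiplicative, φ(188293) = 6 · 36 · 726 = 156816.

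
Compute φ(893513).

First factor: 893513 = 19 · 31 · 37 · 41.
φ(19) = 19 − 1 = 18.
φ(31) = 31 − 1 = 30.
φ(37) = 37 − 1 = 36.
φ(41) = 41 − 1 = 40.
Since φ is multiplicative, φ(893513) = 18 · 30 · 36 · 40 = 777600.

777600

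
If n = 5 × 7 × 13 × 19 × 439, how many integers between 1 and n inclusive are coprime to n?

φ(5) = 5 − 1 = 4.
φ(7) = 7 − 1 = 6.
φ(13) = 13 − 1 = 12.
φ(19) = 19 − 1 = 18.
φ(439) = 439 − 1 = 438.
Multiply: 4 · 6 · 12 · 18 · 438 = 2270592.

2270592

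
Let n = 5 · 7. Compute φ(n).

φ(35) = 35 · (1 − 1/5) · (1 − 1/7)
       = 35 · 24/35 = 24.

24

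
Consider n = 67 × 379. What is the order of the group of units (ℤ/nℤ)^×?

24948

φ(67) = 67 − 1 = 66.
φ(379) = 379 − 1 = 378.
Multiply: 66 · 378 = 24948.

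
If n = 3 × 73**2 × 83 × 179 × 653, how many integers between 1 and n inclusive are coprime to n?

φ(3) = 3 − 1 = 2.
φ(73^2) = 73^2 − 73^1 = 5329 − 73 = 5256.
φ(83) = 83 − 1 = 82.
φ(179) = 179 − 1 = 178.
φ(653) = 653 − 1 = 652.
φ(155099814927) = 2 × 5256 × 82 × 178 × 652 = 100038415104.

100038415104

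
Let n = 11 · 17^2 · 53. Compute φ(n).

141440

φ(11) = 11 − 1 = 10.
φ(17^2) = 17^2 − 17^1 = 289 − 17 = 272.
φ(53) = 53 − 1 = 52.
φ(168487) = 10 × 272 × 52 = 141440.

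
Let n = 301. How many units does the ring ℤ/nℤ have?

Factor 301: 301 = 7 * 43.
φ(301) = 301 · (1 − 1/7) · (1 − 1/43)
       = 301 · 252/301 = 252.

252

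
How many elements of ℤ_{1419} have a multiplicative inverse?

840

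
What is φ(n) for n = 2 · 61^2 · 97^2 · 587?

φ(41102783686) = 41102783686 · (1 − 1/2) · (1 − 1/61) · (1 − 1/97) · (1 − 1/587)
       = 41102783686 · 3375360/6946558 = 19972005120.

19972005120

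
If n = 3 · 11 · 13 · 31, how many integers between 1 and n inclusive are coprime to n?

φ(3) = 3 − 1 = 2.
φ(11) = 11 − 1 = 10.
φ(13) = 13 − 1 = 12.
φ(31) = 31 − 1 = 30.
φ(13299) = 2 × 10 × 12 × 30 = 7200.

7200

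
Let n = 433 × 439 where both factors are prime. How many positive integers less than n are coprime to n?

φ(n) = (p − 1)(q − 1) = (433−1)(439−1) = 432·438 = 189216.

189216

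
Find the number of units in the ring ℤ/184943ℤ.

First factor: 184943 = 11 × 17 × 23 × 43.
φ(11) = 11 − 1 = 10.
φ(17) = 17 − 1 = 16.
φ(23) = 23 − 1 = 22.
φ(43) = 43 − 1 = 42.
φ(184943) = 10 × 16 × 22 × 42 = 147840.

147840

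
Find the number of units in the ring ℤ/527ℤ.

527 = 17 × 31.
φ(17) = 17 − 1 = 16.
φ(31) = 31 − 1 = 30.
φ(527) = 16 × 30 = 480.

480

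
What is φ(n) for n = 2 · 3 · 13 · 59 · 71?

97440

φ(326742) = 326742 · (1 − 1/2) · (1 − 1/3) · (1 − 1/13) · (1 − 1/59) · (1 − 1/71)
       = 326742 · 97440/326742 = 97440.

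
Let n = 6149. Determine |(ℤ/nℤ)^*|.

5040

Prime factorization: 6149 = 11 · 13 · 43.
φ(6149) = 6149 · (1 − 1/11) · (1 − 1/13) · (1 − 1/43)
       = 6149 · 5040/6149 = 5040.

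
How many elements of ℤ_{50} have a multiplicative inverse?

Prime factorization: 50 = 2 · 5^2.
φ(2) = 2 − 1 = 1.
φ(5^2) = 5^2 − 5^1 = 25 − 5 = 20.
Since φ is multiplicative, φ(50) = 1 · 20 = 20.

20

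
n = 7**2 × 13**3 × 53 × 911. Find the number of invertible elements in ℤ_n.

4030528320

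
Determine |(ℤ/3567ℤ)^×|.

2240

3567 = 3 · 29 · 41.
φ(3567) = 3567 · (1 − 1/3) · (1 − 1/29) · (1 − 1/41)
       = 3567 · 2240/3567 = 2240.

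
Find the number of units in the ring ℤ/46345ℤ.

Factor 46345: 46345 = 5 · 13 · 23 · 31.
φ(46345) = 46345 · (1 − 1/5) · (1 − 1/13) · (1 − 1/23) · (1 − 1/31)
       = 46345 · 31680/46345 = 31680.

31680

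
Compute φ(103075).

64800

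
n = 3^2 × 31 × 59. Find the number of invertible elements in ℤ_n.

10440

φ(16461) = 16461 · (1 − 1/3) · (1 − 1/31) · (1 − 1/59)
       = 16461 · 3480/5487 = 10440.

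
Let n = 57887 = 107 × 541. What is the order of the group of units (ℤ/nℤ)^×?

φ(57887) = 57887 · (1 − 1/107) · (1 − 1/541)
       = 57887 · 57240/57887 = 57240.

57240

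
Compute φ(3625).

First factor: 3625 = 5**3 · 29.
φ(5^3) = 5^2·(5−1) = 25·4 = 100.
φ(29) = 29 − 1 = 28.
Since φ is multiplicative, φ(3625) = 100 · 28 = 2800.

2800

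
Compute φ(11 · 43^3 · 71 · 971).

φ(11) = 11 − 1 = 10.
φ(43^3) = 43^3 − 43^2 = 79507 − 1849 = 77658.
φ(71) = 71 − 1 = 70.
φ(971) = 971 − 1 = 970.
Since φ is multiplicative, φ(60294212957) = 10 · 77658 · 70 · 970 = 52729782000.

52729782000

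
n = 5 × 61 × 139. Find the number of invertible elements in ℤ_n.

φ(42395) = 42395 · (1 − 1/5) · (1 − 1/61) · (1 − 1/139)
       = 42395 · 33120/42395 = 33120.

33120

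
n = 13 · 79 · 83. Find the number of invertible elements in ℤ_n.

76752

φ(13) = 13 − 1 = 12.
φ(79) = 79 − 1 = 78.
φ(83) = 83 − 1 = 82.
φ(85241) = 12 × 78 × 82 = 76752.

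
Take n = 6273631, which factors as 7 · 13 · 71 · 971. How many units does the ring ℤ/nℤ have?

φ(6273631) = 6273631 · (1 − 1/7) · (1 − 1/13) · (1 − 1/71) · (1 − 1/971)
       = 6273631 · 4888800/6273631 = 4888800.

4888800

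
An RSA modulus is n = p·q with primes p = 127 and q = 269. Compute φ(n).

33768

φ(n) = (p − 1)(q − 1) = (127−1)(269−1) = 126·268 = 33768.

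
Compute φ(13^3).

φ(2197) = 2197 · (1 − 1/13)
       = 2197 · 12/13 = 2028.

2028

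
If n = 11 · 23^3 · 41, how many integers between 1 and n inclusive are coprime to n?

4655200

φ(11) = 11 − 1 = 10.
φ(23^3) = 23^2·(23−1) = 529·22 = 11638.
φ(41) = 41 − 1 = 40.
φ(5487317) = 10 × 11638 × 40 = 4655200.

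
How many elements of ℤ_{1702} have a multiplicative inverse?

792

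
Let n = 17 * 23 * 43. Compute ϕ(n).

φ(17) = 17 − 1 = 16.
φ(23) = 23 − 1 = 22.
φ(43) = 43 − 1 = 42.
Since φ is multiplicative, φ(16813) = 16 · 22 · 42 = 14784.

14784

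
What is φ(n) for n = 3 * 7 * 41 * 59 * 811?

22550400

φ(3) = 3 − 1 = 2.
φ(7) = 7 − 1 = 6.
φ(41) = 41 − 1 = 40.
φ(59) = 59 − 1 = 58.
φ(811) = 811 − 1 = 810.
φ(41197989) = 2 × 6 × 40 × 58 × 810 = 22550400.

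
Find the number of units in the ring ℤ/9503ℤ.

8064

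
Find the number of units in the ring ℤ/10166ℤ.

4224

10166 = 2 · 13 · 17 · 23.
φ(10166) = 10166 · (1 − 1/2) · (1 − 1/13) · (1 − 1/17) · (1 − 1/23)
       = 10166 · 4224/10166 = 4224.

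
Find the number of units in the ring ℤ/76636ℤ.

Factor 76636: 76636 = 2**2 * 7**2 * 17 * 23.
φ(76636) = 76636 · (1 − 1/2) · (1 − 1/7) · (1 − 1/17) · (1 − 1/23)
       = 76636 · 2112/5474 = 29568.

29568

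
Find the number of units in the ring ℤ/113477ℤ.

Factor 113477: 113477 = 7 · 13 · 29 · 43.
φ(7) = 7 − 1 = 6.
φ(13) = 13 − 1 = 12.
φ(29) = 29 − 1 = 28.
φ(43) = 43 − 1 = 42.
Since φ is multiplicative, φ(113477) = 6 · 12 · 28 · 42 = 84672.

84672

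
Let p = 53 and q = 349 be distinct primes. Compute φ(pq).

18096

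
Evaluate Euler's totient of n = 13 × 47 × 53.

28704

φ(32383) = 32383 · (1 − 1/13) · (1 − 1/47) · (1 − 1/53)
       = 32383 · 28704/32383 = 28704.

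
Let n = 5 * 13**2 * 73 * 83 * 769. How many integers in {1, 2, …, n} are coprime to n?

φ(5) = 5 − 1 = 4.
φ(13^2) = 13^2 − 13^1 = 169 − 13 = 156.
φ(73) = 73 − 1 = 72.
φ(83) = 83 − 1 = 82.
φ(769) = 769 − 1 = 768.
φ(3937168495) = 4 × 156 × 72 × 82 × 768 = 2829385728.

2829385728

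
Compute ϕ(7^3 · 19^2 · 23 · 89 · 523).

φ(132562551163) = 132562551163 · (1 − 1/7) · (1 − 1/19) · (1 − 1/23) · (1 − 1/89) · (1 − 1/523)
       = 132562551163 · 109143936/142387273 = 101613004416.

101613004416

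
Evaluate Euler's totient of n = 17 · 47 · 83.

φ(66317) = 66317 · (1 − 1/17) · (1 − 1/47) · (1 − 1/83)
       = 66317 · 60352/66317 = 60352.

60352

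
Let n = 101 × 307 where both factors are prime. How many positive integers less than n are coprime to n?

For distinct primes, φ(pq) = (p−1)(q−1) = 100 × 306 = 30600.

30600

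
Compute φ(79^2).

6162

φ(6241) = 6241 · (1 − 1/79)
       = 6241 · 78/79 = 6162.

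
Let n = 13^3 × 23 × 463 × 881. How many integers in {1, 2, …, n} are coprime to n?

18139080960

φ(20611746493) = 20611746493 · (1 − 1/13) · (1 − 1/23) · (1 − 1/463) · (1 − 1/881)
       = 20611746493 · 107331840/121962997 = 18139080960.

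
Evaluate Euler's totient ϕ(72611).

72611 = 7 · 11 · 23 · 41.
φ(7) = 7 − 1 = 6.
φ(11) = 11 − 1 = 10.
φ(23) = 23 − 1 = 22.
φ(41) = 41 − 1 = 40.
φ(72611) = 6 × 10 × 22 × 40 = 52800.

52800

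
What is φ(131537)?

99792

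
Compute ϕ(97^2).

φ(9409) = 9409 · (1 − 1/97)
       = 9409 · 96/97 = 9312.

9312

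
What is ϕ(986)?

448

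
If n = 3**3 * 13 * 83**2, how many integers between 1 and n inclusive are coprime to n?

1470096

φ(3^3) = 3^2·(3−1) = 9·2 = 18.
φ(13) = 13 − 1 = 12.
φ(83^2) = 83^2 − 83^1 = 6889 − 83 = 6806.
Since φ is multiplicative, φ(2418039) = 18 · 12 · 6806 = 1470096.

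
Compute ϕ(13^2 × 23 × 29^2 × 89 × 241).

58856878080

φ(70116073183) = 70116073183 · (1 − 1/13) · (1 − 1/23) · (1 − 1/29) · (1 − 1/89) · (1 − 1/241)
       = 70116073183 · 156119040/185984279 = 58856878080.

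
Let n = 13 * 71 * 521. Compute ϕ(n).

436800

φ(480883) = 480883 · (1 − 1/13) · (1 − 1/71) · (1 − 1/521)
       = 480883 · 436800/480883 = 436800.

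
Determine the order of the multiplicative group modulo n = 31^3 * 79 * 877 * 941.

φ(31^3) = 31^3 − 31^2 = 29791 − 961 = 28830.
φ(79) = 79 − 1 = 78.
φ(877) = 877 − 1 = 876.
φ(941) = 941 − 1 = 940.
Multiply: 28830 · 78 · 876 · 940 = 1851702465600.

1851702465600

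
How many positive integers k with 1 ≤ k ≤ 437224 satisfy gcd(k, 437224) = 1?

201600

437224 = 2**3 × 31 × 41 × 43.
φ(437224) = 437224 · (1 − 1/2) · (1 − 1/31) · (1 − 1/41) · (1 − 1/43)
       = 437224 · 50400/109306 = 201600.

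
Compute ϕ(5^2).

φ(5^2) = 5^1·(5−1) = 5·4 = 20.

20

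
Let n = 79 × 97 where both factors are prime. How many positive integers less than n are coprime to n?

φ(79) = 79 − 1 = 78.
φ(97) = 97 − 1 = 96.
Multiply: 78 · 96 = 7488.

7488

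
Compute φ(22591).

20160

Prime factorization: 22591 = 19 × 29 × 41.
φ(22591) = 22591 · (1 − 1/19) · (1 − 1/29) · (1 − 1/41)
       = 22591 · 20160/22591 = 20160.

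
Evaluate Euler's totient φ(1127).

924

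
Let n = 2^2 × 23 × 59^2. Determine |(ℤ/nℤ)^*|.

φ(320252) = 320252 · (1 − 1/2) · (1 − 1/23) · (1 − 1/59)
       = 320252 · 1276/2714 = 150568.

150568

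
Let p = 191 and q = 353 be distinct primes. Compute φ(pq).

φ(67423) = 67423 · (1 − 1/191) · (1 − 1/353)
       = 67423 · 66880/67423 = 66880.

66880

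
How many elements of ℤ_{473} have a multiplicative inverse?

420

First factor: 473 = 11 × 43.
φ(473) = 473 · (1 − 1/11) · (1 − 1/43)
       = 473 · 420/473 = 420.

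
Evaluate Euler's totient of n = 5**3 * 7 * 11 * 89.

φ(5^3) = 5^2·(5−1) = 25·4 = 100.
φ(7) = 7 − 1 = 6.
φ(11) = 11 − 1 = 10.
φ(89) = 89 − 1 = 88.
Multiply: 100 · 6 · 10 · 88 = 528000.

528000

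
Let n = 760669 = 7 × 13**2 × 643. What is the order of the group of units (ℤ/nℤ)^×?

600912

φ(7) = 7 − 1 = 6.
φ(13^2) = 13^2 − 13^1 = 169 − 13 = 156.
φ(643) = 643 − 1 = 642.
Since φ is multiplicative, φ(760669) = 6 · 156 · 642 = 600912.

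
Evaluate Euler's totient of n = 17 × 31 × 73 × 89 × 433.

φ(1482556927) = 1482556927 · (1 − 1/17) · (1 − 1/31) · (1 − 1/73) · (1 − 1/89) · (1 − 1/433)
       = 1482556927 · 1313832960/1482556927 = 1313832960.

1313832960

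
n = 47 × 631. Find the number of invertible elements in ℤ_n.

28980

φ(47) = 47 − 1 = 46.
φ(631) = 631 − 1 = 630.
φ(29657) = 46 × 630 = 28980.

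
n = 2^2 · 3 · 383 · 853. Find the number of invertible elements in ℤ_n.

1301856

φ(3920388) = 3920388 · (1 − 1/2) · (1 − 1/3) · (1 − 1/383) · (1 − 1/853)
       = 3920388 · 650928/1960194 = 1301856.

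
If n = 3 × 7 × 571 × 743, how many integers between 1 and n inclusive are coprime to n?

φ(3) = 3 − 1 = 2.
φ(7) = 7 − 1 = 6.
φ(571) = 571 − 1 = 570.
φ(743) = 743 − 1 = 742.
Since φ is multiplicative, φ(8909313) = 2 · 6 · 570 · 742 = 5075280.

5075280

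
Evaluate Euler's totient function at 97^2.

9312

φ(9409) = 9409 · (1 − 1/97)
       = 9409 · 96/97 = 9312.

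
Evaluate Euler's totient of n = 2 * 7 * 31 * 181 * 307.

9914400

φ(2) = 2 − 1 = 1.
φ(7) = 7 − 1 = 6.
φ(31) = 31 − 1 = 30.
φ(181) = 181 − 1 = 180.
φ(307) = 307 − 1 = 306.
Multiply: 1 · 6 · 30 · 180 · 306 = 9914400.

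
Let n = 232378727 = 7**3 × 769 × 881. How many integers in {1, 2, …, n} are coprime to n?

198696960

φ(232378727) = 232378727 · (1 − 1/7) · (1 − 1/769) · (1 − 1/881)
       = 232378727 · 4055040/4742423 = 198696960.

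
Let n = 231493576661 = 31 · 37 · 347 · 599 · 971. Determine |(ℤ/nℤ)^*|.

216756820800

φ(231493576661) = 231493576661 · (1 − 1/31) · (1 − 1/37) · (1 − 1/347) · (1 − 1/599) · (1 − 1/971)
       = 231493576661 · 216756820800/231493576661 = 216756820800.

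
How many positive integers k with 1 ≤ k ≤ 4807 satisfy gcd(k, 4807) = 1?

Prime factorization: 4807 = 11 * 19 * 23.
φ(4807) = 4807 · (1 − 1/11) · (1 − 1/19) · (1 − 1/23)
       = 4807 · 3960/4807 = 3960.

3960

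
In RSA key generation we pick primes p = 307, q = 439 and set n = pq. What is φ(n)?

For distinct primes, φ(pq) = (p−1)(q−1) = 306 × 438 = 134028.

134028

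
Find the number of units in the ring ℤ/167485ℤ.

120960

167485 = 5 × 19 × 41 × 43.
φ(167485) = 167485 · (1 − 1/5) · (1 − 1/19) · (1 − 1/41) · (1 − 1/43)
       = 167485 · 120960/167485 = 120960.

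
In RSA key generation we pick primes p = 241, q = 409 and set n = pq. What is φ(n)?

φ(98569) = 98569 · (1 − 1/241) · (1 − 1/409)
       = 98569 · 97920/98569 = 97920.

97920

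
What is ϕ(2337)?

1440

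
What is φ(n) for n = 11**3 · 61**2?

4428600

φ(4952651) = 4952651 · (1 − 1/11) · (1 − 1/61)
       = 4952651 · 600/671 = 4428600.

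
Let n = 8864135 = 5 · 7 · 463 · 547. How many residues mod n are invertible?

φ(5) = 5 − 1 = 4.
φ(7) = 7 − 1 = 6.
φ(463) = 463 − 1 = 462.
φ(547) = 547 − 1 = 546.
φ(8864135) = 4 × 6 × 462 × 546 = 6054048.

6054048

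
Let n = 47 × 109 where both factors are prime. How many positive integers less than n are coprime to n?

φ(n) = (p − 1)(q − 1) = (47−1)(109−1) = 46·108 = 4968.

4968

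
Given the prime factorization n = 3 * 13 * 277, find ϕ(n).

6624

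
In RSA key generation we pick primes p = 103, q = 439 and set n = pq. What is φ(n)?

44676

φ(n) = (p − 1)(q − 1) = (103−1)(439−1) = 102·438 = 44676.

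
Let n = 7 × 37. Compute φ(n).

216

φ(7) = 7 − 1 = 6.
φ(37) = 37 − 1 = 36.
Multiply: 6 · 36 = 216.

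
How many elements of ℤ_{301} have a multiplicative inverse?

252

Factor 301: 301 = 7 · 43.
φ(7) = 7 − 1 = 6.
φ(43) = 43 − 1 = 42.
Multiply: 6 · 42 = 252.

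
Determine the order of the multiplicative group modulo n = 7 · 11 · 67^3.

17776440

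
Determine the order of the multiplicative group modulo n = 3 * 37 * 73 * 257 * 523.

φ(3) = 3 − 1 = 2.
φ(37) = 37 − 1 = 36.
φ(73) = 73 − 1 = 72.
φ(257) = 257 − 1 = 256.
φ(523) = 523 − 1 = 522.
Multiply: 2 · 36 · 72 · 256 · 522 = 692748288.

692748288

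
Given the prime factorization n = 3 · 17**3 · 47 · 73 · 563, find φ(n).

φ(3) = 3 − 1 = 2.
φ(17^3) = 17^3 − 17^2 = 4913 − 289 = 4624.
φ(47) = 47 − 1 = 46.
φ(73) = 73 − 1 = 72.
φ(563) = 563 − 1 = 562.
Multiply: 2 · 4624 · 46 · 72 · 562 = 17213709312.

17213709312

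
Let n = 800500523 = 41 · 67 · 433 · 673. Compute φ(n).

766402560

φ(800500523) = 800500523 · (1 − 1/41) · (1 − 1/67) · (1 − 1/433) · (1 − 1/673)
       = 800500523 · 766402560/800500523 = 766402560.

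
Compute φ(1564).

1564 = 2^2 * 17 * 23.
φ(1564) = 1564 · (1 − 1/2) · (1 − 1/17) · (1 − 1/23)
       = 1564 · 352/782 = 704.

704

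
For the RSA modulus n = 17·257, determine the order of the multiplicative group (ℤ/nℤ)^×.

φ(n) = (p − 1)(q − 1) = (17−1)(257−1) = 16·256 = 4096.

4096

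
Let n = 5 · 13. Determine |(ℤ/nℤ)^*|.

48

φ(5) = 5 − 1 = 4.
φ(13) = 13 − 1 = 12.
Multiply: 4 · 12 = 48.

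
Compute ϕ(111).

First factor: 111 = 3 · 37.
φ(3) = 3 − 1 = 2.
φ(37) = 37 − 1 = 36.
Multiply: 2 · 36 = 72.

72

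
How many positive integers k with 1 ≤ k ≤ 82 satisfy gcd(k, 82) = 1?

82 = 2 · 41.
φ(2) = 2 − 1 = 1.
φ(41) = 41 − 1 = 40.
φ(82) = 1 × 40 = 40.

40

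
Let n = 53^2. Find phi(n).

2756

φ(53^2) = 53^2 − 53^1 = 2809 − 53 = 2756.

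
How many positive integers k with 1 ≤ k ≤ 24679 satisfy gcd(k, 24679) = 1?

24679 = 23 · 29 · 37.
φ(23) = 23 − 1 = 22.
φ(29) = 29 − 1 = 28.
φ(37) = 37 − 1 = 36.
Multiply: 22 · 28 · 36 = 22176.

22176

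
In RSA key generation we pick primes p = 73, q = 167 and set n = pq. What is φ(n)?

For distinct primes, φ(pq) = (p−1)(q−1) = 72 × 166 = 11952.

11952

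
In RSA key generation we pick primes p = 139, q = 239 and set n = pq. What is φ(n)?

φ(n) = (p − 1)(q − 1) = (139−1)(239−1) = 138·238 = 32844.

32844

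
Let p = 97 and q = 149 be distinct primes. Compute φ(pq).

φ(n) = (p − 1)(q − 1) = (97−1)(149−1) = 96·148 = 14208.

14208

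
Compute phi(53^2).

φ(53^2) = 53^2 − 53^1 = 2809 − 53 = 2756.

2756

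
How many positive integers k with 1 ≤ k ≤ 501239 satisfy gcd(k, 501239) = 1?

First factor: 501239 = 19 * 23 * 31 * 37.
φ(19) = 19 − 1 = 18.
φ(23) = 23 − 1 = 22.
φ(31) = 31 − 1 = 30.
φ(37) = 37 − 1 = 36.
Since φ is multiplicative, φ(501239) = 18 · 22 · 30 · 36 = 427680.

427680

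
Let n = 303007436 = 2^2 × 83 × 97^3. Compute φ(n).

φ(303007436) = 303007436 · (1 − 1/2) · (1 − 1/83) · (1 − 1/97)
       = 303007436 · 7872/16102 = 148135296.

148135296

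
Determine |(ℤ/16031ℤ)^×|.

14080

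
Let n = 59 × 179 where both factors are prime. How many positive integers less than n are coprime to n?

10324

φ(10561) = 10561 · (1 − 1/59) · (1 − 1/179)
       = 10561 · 10324/10561 = 10324.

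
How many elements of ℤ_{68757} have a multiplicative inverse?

Prime factorization: 68757 = 3 * 13 * 41 * 43.
φ(68757) = 68757 · (1 − 1/3) · (1 − 1/13) · (1 − 1/41) · (1 − 1/43)
       = 68757 · 40320/68757 = 40320.

40320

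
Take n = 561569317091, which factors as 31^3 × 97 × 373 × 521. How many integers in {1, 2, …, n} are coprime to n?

535380019200

φ(561569317091) = 561569317091 · (1 − 1/31) · (1 − 1/97) · (1 − 1/373) · (1 − 1/521)
       = 561569317091 · 557107200/584359331 = 535380019200.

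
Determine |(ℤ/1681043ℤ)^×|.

Factor 1681043: 1681043 = 7**3 * 13**2 * 29.
φ(1681043) = 1681043 · (1 − 1/7) · (1 − 1/13) · (1 − 1/29)
       = 1681043 · 2016/2639 = 1284192.

1284192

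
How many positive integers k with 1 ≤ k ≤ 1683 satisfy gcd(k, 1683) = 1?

1683 = 3^2 · 11 · 17.
φ(3^2) = 3^2 − 3^1 = 9 − 3 = 6.
φ(11) = 11 − 1 = 10.
φ(17) = 17 − 1 = 16.
φ(1683) = 6 × 10 × 16 = 960.

960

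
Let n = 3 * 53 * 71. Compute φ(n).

7280

φ(3) = 3 − 1 = 2.
φ(53) = 53 − 1 = 52.
φ(71) = 71 − 1 = 70.
Since φ is multiplicative, φ(11289) = 2 · 52 · 70 = 7280.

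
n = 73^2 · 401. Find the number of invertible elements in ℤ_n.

φ(2136929) = 2136929 · (1 − 1/73) · (1 − 1/401)
       = 2136929 · 28800/29273 = 2102400.

2102400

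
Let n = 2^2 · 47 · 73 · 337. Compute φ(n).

φ(2^2) = 2^2 − 2^1 = 4 − 2 = 2.
φ(47) = 47 − 1 = 46.
φ(73) = 73 − 1 = 72.
φ(337) = 337 − 1 = 336.
Multiply: 2 · 46 · 72 · 336 = 2225664.

2225664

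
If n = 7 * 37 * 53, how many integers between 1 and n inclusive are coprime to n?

φ(13727) = 13727 · (1 − 1/7) · (1 − 1/37) · (1 − 1/53)
       = 13727 · 11232/13727 = 11232.

11232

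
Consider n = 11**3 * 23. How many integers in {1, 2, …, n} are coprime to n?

26620

φ(11^3) = 11^2·(11−1) = 121·10 = 1210.
φ(23) = 23 − 1 = 22.
φ(30613) = 1210 × 22 = 26620.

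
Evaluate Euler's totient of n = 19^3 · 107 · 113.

77144256

φ(82932169) = 82932169 · (1 − 1/19) · (1 − 1/107) · (1 − 1/113)
       = 82932169 · 213696/229729 = 77144256.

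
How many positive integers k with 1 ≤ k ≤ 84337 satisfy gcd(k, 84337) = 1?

70400

Factor 84337: 84337 = 11^2 · 17 · 41.
φ(84337) = 84337 · (1 − 1/11) · (1 − 1/17) · (1 − 1/41)
       = 84337 · 6400/7667 = 70400.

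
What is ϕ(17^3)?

4624

φ(4913) = 4913 · (1 − 1/17)
       = 4913 · 16/17 = 4624.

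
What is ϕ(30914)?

First factor: 30914 = 2 · 13 · 29 · 41.
φ(2) = 2 − 1 = 1.
φ(13) = 13 − 1 = 12.
φ(29) = 29 − 1 = 28.
φ(41) = 41 − 1 = 40.
Since φ is multiplicative, φ(30914) = 1 · 12 · 28 · 40 = 13440.

13440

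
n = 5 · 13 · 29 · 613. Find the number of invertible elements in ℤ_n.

822528

φ(5) = 5 − 1 = 4.
φ(13) = 13 − 1 = 12.
φ(29) = 29 − 1 = 28.
φ(613) = 613 − 1 = 612.
Since φ is multiplicative, φ(1155505) = 4 · 12 · 28 · 612 = 822528.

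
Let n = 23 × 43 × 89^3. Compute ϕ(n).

φ(23) = 23 − 1 = 22.
φ(43) = 43 − 1 = 42.
φ(89^3) = 89^2·(89−1) = 7921·88 = 697048.
Multiply: 22 · 42 · 697048 = 644072352.

644072352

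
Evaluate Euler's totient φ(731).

First factor: 731 = 17 × 43.
φ(17) = 17 − 1 = 16.
φ(43) = 43 − 1 = 42.
Multiply: 16 · 42 = 672.

672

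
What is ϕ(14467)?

12672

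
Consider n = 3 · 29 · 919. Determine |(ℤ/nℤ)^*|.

51408

φ(3) = 3 − 1 = 2.
φ(29) = 29 − 1 = 28.
φ(919) = 919 − 1 = 918.
φ(79953) = 2 × 28 × 918 = 51408.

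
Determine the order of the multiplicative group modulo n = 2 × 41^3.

φ(137842) = 137842 · (1 − 1/2) · (1 − 1/41)
       = 137842 · 40/82 = 67240.

67240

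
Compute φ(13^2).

φ(169) = 169 · (1 − 1/13)
       = 169 · 12/13 = 156.

156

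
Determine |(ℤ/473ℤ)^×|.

473 = 11 · 43.
φ(11) = 11 − 1 = 10.
φ(43) = 43 − 1 = 42.
φ(473) = 10 × 42 = 420.

420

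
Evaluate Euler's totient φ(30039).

Factor 30039: 30039 = 3 · 17 · 19 · 31.
φ(30039) = 30039 · (1 − 1/3) · (1 − 1/17) · (1 − 1/19) · (1 − 1/31)
       = 30039 · 17280/30039 = 17280.

17280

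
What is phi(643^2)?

412806

φ(413449) = 413449 · (1 − 1/643)
       = 413449 · 642/643 = 412806.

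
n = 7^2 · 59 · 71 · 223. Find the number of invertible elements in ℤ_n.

37855440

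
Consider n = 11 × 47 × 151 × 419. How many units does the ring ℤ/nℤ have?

φ(32710073) = 32710073 · (1 − 1/11) · (1 − 1/47) · (1 − 1/151) · (1 − 1/419)
       = 32710073 · 28842000/32710073 = 28842000.

28842000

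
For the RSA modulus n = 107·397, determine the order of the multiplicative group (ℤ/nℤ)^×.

41976

For distinct primes, φ(pq) = (p−1)(q−1) = 106 × 396 = 41976.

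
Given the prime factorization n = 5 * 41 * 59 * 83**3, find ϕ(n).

φ(6915763765) = 6915763765 · (1 − 1/5) · (1 − 1/41) · (1 − 1/59) · (1 − 1/83)
       = 6915763765 · 760960/1003885 = 5242253440.

5242253440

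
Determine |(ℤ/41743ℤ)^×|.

36504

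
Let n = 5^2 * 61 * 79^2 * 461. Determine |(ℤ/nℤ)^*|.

φ(4387579025) = 4387579025 · (1 − 1/5) · (1 − 1/61) · (1 − 1/79) · (1 − 1/461)
       = 4387579025 · 8611200/11107795 = 3401424000.

3401424000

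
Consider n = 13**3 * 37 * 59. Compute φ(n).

φ(13^3) = 13^3 − 13^2 = 2197 − 169 = 2028.
φ(37) = 37 − 1 = 36.
φ(59) = 59 − 1 = 58.
φ(4796051) = 2028 × 36 × 58 = 4234464.

4234464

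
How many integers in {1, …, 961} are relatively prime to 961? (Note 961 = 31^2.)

φ(961) = 961 · (1 − 1/31)
       = 961 · 30/31 = 930.

930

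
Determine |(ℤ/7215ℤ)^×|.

7215 = 3 · 5 · 13 · 37.
φ(3) = 3 − 1 = 2.
φ(5) = 5 − 1 = 4.
φ(13) = 13 − 1 = 12.
φ(37) = 37 − 1 = 36.
Multiply: 2 · 4 · 12 · 36 = 3456.

3456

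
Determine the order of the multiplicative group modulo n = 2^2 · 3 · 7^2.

φ(2^2) = 2^2 − 2^1 = 4 − 2 = 2.
φ(3) = 3 − 1 = 2.
φ(7^2) = 7^2 − 7^1 = 49 − 7 = 42.
Since φ is multiplicative, φ(588) = 2 · 2 · 42 = 168.

168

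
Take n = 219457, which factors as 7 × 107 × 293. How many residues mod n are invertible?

185712

φ(7) = 7 − 1 = 6.
φ(107) = 107 − 1 = 106.
φ(293) = 293 − 1 = 292.
φ(219457) = 6 × 106 × 292 = 185712.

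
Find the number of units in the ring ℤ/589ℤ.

540

Prime factorization: 589 = 19 × 31.
φ(589) = 589 · (1 − 1/19) · (1 − 1/31)
       = 589 · 540/589 = 540.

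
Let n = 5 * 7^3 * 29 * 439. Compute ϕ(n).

φ(5) = 5 − 1 = 4.
φ(7^3) = 7^3 − 7^2 = 343 − 49 = 294.
φ(29) = 29 − 1 = 28.
φ(439) = 439 − 1 = 438.
Multiply: 4 · 294 · 28 · 438 = 14422464.

14422464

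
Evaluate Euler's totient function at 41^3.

67240

φ(68921) = 68921 · (1 − 1/41)
       = 68921 · 40/41 = 67240.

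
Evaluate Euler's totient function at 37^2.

1332

φ(37^2) = 37^2 − 37^1 = 1369 − 37 = 1332.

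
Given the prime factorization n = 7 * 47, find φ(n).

276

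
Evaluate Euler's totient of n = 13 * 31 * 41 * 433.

6220800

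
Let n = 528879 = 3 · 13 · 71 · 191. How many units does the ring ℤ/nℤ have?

φ(3) = 3 − 1 = 2.
φ(13) = 13 − 1 = 12.
φ(71) = 71 − 1 = 70.
φ(191) = 191 − 1 = 190.
Multiply: 2 · 12 · 70 · 190 = 319200.

319200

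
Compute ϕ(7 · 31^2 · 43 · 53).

φ(15330833) = 15330833 · (1 − 1/7) · (1 − 1/31) · (1 − 1/43) · (1 − 1/53)
       = 15330833 · 393120/494543 = 12186720.

12186720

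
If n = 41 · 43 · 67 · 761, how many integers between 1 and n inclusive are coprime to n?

φ(41) = 41 − 1 = 40.
φ(43) = 43 − 1 = 42.
φ(67) = 67 − 1 = 66.
φ(761) = 761 − 1 = 760.
Since φ is multiplicative, φ(89890081) = 40 · 42 · 66 · 760 = 84268800.

84268800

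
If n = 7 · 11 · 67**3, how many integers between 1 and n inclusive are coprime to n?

17776440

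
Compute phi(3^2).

6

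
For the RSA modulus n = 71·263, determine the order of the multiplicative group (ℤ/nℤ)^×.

18340

φ(pq) = (p−1)(q−1) = 70 · 262 = 18340.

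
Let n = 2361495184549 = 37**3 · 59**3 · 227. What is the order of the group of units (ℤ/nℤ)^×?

2248777073232

φ(37^3) = 37^2·(37−1) = 1369·36 = 49284.
φ(59^3) = 59^2·(59−1) = 3481·58 = 201898.
φ(227) = 227 − 1 = 226.
Multiply: 49284 · 201898 · 226 = 2248777073232.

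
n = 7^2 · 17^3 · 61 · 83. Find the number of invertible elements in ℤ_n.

955503360

φ(1218851431) = 1218851431 · (1 − 1/7) · (1 − 1/17) · (1 − 1/61) · (1 − 1/83)
       = 1218851431 · 472320/602497 = 955503360.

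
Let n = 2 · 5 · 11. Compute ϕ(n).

φ(2) = 2 − 1 = 1.
φ(5) = 5 − 1 = 4.
φ(11) = 11 − 1 = 10.
Multiply: 1 · 4 · 10 = 40.

40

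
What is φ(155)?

120

Factor 155: 155 = 5 · 31.
φ(155) = 155 · (1 − 1/5) · (1 − 1/31)
       = 155 · 120/155 = 120.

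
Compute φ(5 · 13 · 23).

φ(1495) = 1495 · (1 − 1/5) · (1 − 1/13) · (1 − 1/23)
       = 1495 · 1056/1495 = 1056.

1056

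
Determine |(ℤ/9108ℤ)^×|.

Prime factorization: 9108 = 2**2 * 3**2 * 11 * 23.
φ(2^2) = 2^1·(2−1) = 2·1 = 2.
φ(3^2) = 3^2 − 3^1 = 9 − 3 = 6.
φ(11) = 11 − 1 = 10.
φ(23) = 23 − 1 = 22.
Since φ is multiplicative, φ(9108) = 2 · 6 · 10 · 22 = 2640.

2640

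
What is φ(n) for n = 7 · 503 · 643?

1933704

φ(2264003) = 2264003 · (1 − 1/7) · (1 − 1/503) · (1 − 1/643)
       = 2264003 · 1933704/2264003 = 1933704.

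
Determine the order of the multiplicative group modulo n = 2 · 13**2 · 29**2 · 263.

33188064

φ(2) = 2 − 1 = 1.
φ(13^2) = 13^2 − 13^1 = 169 − 13 = 156.
φ(29^2) = 29^1·(29−1) = 29·28 = 812.
φ(263) = 263 − 1 = 262.
φ(74759854) = 1 × 156 × 812 × 262 = 33188064.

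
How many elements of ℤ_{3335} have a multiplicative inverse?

Prime factorization: 3335 = 5 · 23 · 29.
φ(5) = 5 − 1 = 4.
φ(23) = 23 − 1 = 22.
φ(29) = 29 − 1 = 28.
Since φ is multiplicative, φ(3335) = 4 · 22 · 28 = 2464.

2464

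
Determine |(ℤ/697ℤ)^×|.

697 = 17 · 41.
φ(17) = 17 − 1 = 16.
φ(41) = 41 − 1 = 40.
Multiply: 16 · 40 = 640.

640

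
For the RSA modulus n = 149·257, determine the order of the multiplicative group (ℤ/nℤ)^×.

φ(149) = 149 − 1 = 148.
φ(257) = 257 − 1 = 256.
φ(38293) = 148 × 256 = 37888.

37888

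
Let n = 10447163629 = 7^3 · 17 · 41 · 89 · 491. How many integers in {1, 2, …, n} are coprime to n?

φ(10447163629) = 10447163629 · (1 − 1/7) · (1 − 1/17) · (1 − 1/41) · (1 − 1/89) · (1 − 1/491)
       = 10447163629 · 165580800/213207421 = 8113459200.

8113459200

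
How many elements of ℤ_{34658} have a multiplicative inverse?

34658 = 2 · 13 · 31 · 43.
φ(2) = 2 − 1 = 1.
φ(13) = 13 − 1 = 12.
φ(31) = 31 − 1 = 30.
φ(43) = 43 − 1 = 42.
Multiply: 1 · 12 · 30 · 42 = 15120.

15120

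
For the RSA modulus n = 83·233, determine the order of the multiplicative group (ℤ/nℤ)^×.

φ(n) = (p − 1)(q − 1) = (83−1)(233−1) = 82·232 = 19024.

19024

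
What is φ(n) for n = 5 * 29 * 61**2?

409920

φ(539545) = 539545 · (1 − 1/5) · (1 − 1/29) · (1 − 1/61)
       = 539545 · 6720/8845 = 409920.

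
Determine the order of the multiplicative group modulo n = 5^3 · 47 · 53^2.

12677600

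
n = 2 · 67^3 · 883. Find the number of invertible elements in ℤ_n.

φ(531147458) = 531147458 · (1 − 1/2) · (1 − 1/67) · (1 − 1/883)
       = 531147458 · 58212/118322 = 261313668.

261313668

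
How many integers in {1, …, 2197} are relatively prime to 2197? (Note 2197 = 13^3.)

2028

φ(2197) = 2197 · (1 − 1/13)
       = 2197 · 12/13 = 2028.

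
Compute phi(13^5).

φ(13^5) = 13^5 − 13^4 = 371293 − 28561 = 342732.

342732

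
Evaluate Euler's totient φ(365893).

302400

First factor: 365893 = 11 · 29 · 31 · 37.
φ(365893) = 365893 · (1 − 1/11) · (1 − 1/29) · (1 − 1/31) · (1 − 1/37)
       = 365893 · 302400/365893 = 302400.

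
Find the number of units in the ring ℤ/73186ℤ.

Prime factorization: 73186 = 2 * 23 * 37 * 43.
φ(2) = 2 − 1 = 1.
φ(23) = 23 − 1 = 22.
φ(37) = 37 − 1 = 36.
φ(43) = 43 − 1 = 42.
φ(73186) = 1 × 22 × 36 × 42 = 33264.

33264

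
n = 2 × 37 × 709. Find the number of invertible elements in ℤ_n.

25488

φ(52466) = 52466 · (1 − 1/2) · (1 − 1/37) · (1 − 1/709)
       = 52466 · 25488/52466 = 25488.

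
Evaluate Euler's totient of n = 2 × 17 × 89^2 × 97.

12029952

φ(2) = 2 − 1 = 1.
φ(17) = 17 − 1 = 16.
φ(89^2) = 89^2 − 89^1 = 7921 − 89 = 7832.
φ(97) = 97 − 1 = 96.
Since φ is multiplicative, φ(26123458) = 1 · 16 · 7832 · 96 = 12029952.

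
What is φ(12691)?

10584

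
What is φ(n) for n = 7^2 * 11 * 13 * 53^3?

736182720

φ(1043181139) = 1043181139 · (1 − 1/7) · (1 − 1/11) · (1 − 1/13) · (1 − 1/53)
       = 1043181139 · 37440/53053 = 736182720.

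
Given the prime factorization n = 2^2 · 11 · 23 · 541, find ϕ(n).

237600

φ(547492) = 547492 · (1 − 1/2) · (1 − 1/11) · (1 − 1/23) · (1 − 1/541)
       = 547492 · 118800/273746 = 237600.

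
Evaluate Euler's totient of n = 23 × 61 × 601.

φ(23) = 23 − 1 = 22.
φ(61) = 61 − 1 = 60.
φ(601) = 601 − 1 = 600.
Since φ is multiplicative, φ(843203) = 22 · 60 · 600 = 792000.

792000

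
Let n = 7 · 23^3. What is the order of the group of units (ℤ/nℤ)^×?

69828

φ(7) = 7 − 1 = 6.
φ(23^3) = 23^2·(23−1) = 529·22 = 11638.
Multiply: 6 · 11638 = 69828.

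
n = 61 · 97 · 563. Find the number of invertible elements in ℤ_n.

φ(61) = 61 − 1 = 60.
φ(97) = 97 − 1 = 96.
φ(563) = 563 − 1 = 562.
φ(3331271) = 60 × 96 × 562 = 3237120.

3237120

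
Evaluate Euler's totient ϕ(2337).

Factor 2337: 2337 = 3 * 19 * 41.
φ(3) = 3 − 1 = 2.
φ(19) = 19 − 1 = 18.
φ(41) = 41 − 1 = 40.
Since φ is multiplicative, φ(2337) = 2 · 18 · 40 = 1440.

1440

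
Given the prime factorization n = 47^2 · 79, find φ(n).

168636

φ(174511) = 174511 · (1 − 1/47) · (1 − 1/79)
       = 174511 · 3588/3713 = 168636.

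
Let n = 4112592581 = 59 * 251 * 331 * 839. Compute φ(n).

φ(4112592581) = 4112592581 · (1 − 1/59) · (1 − 1/251) · (1 − 1/331) · (1 − 1/839)
       = 4112592581 · 4009830000/4112592581 = 4009830000.

4009830000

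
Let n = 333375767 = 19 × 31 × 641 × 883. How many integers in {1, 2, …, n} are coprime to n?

304819200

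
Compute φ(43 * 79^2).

φ(268363) = 268363 · (1 − 1/43) · (1 − 1/79)
       = 268363 · 3276/3397 = 258804.

258804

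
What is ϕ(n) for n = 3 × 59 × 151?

φ(3) = 3 − 1 = 2.
φ(59) = 59 − 1 = 58.
φ(151) = 151 − 1 = 150.
Multiply: 2 · 58 · 150 = 17400.

17400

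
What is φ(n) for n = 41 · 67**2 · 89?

15565440

φ(41) = 41 − 1 = 40.
φ(67^2) = 67^1·(67−1) = 67·66 = 4422.
φ(89) = 89 − 1 = 88.
φ(16380361) = 40 × 4422 × 88 = 15565440.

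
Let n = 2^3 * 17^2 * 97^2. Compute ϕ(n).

φ(2^3) = 2^3 − 2^2 = 8 − 4 = 4.
φ(17^2) = 17^1·(17−1) = 17·16 = 272.
φ(97^2) = 97^2 − 97^1 = 9409 − 97 = 9312.
Multiply: 4 · 272 · 9312 = 10131456.

10131456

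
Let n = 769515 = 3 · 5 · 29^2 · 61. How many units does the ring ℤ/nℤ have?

389760

φ(3) = 3 − 1 = 2.
φ(5) = 5 − 1 = 4.
φ(29^2) = 29^2 − 29^1 = 841 − 29 = 812.
φ(61) = 61 − 1 = 60.
Since φ is multiplicative, φ(769515) = 2 · 4 · 812 · 60 = 389760.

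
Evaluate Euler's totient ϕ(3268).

Factor 3268: 3268 = 2^2 × 19 × 43.
φ(2^2) = 2^1·(2−1) = 2·1 = 2.
φ(19) = 19 − 1 = 18.
φ(43) = 43 − 1 = 42.
φ(3268) = 2 × 18 × 42 = 1512.

1512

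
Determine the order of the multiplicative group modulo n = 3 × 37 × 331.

23760

φ(36741) = 36741 · (1 − 1/3) · (1 − 1/37) · (1 − 1/331)
       = 36741 · 23760/36741 = 23760.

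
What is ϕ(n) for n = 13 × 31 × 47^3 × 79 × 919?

φ(13) = 13 − 1 = 12.
φ(31) = 31 − 1 = 30.
φ(47^3) = 47^3 − 47^2 = 103823 − 2209 = 101614.
φ(79) = 79 − 1 = 78.
φ(919) = 919 − 1 = 918.
Multiply: 12 · 30 · 101614 · 78 · 918 = 2619348788160.

2619348788160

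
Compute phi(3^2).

6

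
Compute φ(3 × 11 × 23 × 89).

38720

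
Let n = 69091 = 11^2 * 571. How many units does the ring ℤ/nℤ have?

62700

φ(69091) = 69091 · (1 − 1/11) · (1 − 1/571)
       = 69091 · 5700/6281 = 62700.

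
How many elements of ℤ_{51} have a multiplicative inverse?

Factor 51: 51 = 3 × 17.
φ(3) = 3 − 1 = 2.
φ(17) = 17 − 1 = 16.
Since φ is multiplicative, φ(51) = 2 · 16 = 32.

32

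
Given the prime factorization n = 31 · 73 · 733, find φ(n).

φ(31) = 31 − 1 = 30.
φ(73) = 73 − 1 = 72.
φ(733) = 733 − 1 = 732.
Since φ is multiplicative, φ(1658779) = 30 · 72 · 732 = 1581120.

1581120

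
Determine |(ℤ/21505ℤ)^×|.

First factor: 21505 = 5 · 11 · 17 · 23.
φ(21505) = 21505 · (1 − 1/5) · (1 − 1/11) · (1 − 1/17) · (1 − 1/23)
       = 21505 · 14080/21505 = 14080.

14080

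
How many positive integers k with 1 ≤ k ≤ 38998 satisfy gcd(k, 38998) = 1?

17280

Factor 38998: 38998 = 2 · 17 · 31 · 37.
φ(2) = 2 − 1 = 1.
φ(17) = 17 − 1 = 16.
φ(31) = 31 − 1 = 30.
φ(37) = 37 − 1 = 36.
Multiply: 1 · 16 · 30 · 36 = 17280.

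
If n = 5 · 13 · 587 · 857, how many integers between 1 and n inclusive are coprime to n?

φ(5) = 5 − 1 = 4.
φ(13) = 13 − 1 = 12.
φ(587) = 587 − 1 = 586.
φ(857) = 857 − 1 = 856.
Since φ is multiplicative, φ(32698835) = 4 · 12 · 586 · 856 = 24077568.

24077568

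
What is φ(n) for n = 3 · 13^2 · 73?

22464

φ(37011) = 37011 · (1 − 1/3) · (1 − 1/13) · (1 − 1/73)
       = 37011 · 1728/2847 = 22464.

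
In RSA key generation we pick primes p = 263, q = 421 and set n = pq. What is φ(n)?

φ(pq) = (p−1)(q−1) = 262 · 420 = 110040.

110040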